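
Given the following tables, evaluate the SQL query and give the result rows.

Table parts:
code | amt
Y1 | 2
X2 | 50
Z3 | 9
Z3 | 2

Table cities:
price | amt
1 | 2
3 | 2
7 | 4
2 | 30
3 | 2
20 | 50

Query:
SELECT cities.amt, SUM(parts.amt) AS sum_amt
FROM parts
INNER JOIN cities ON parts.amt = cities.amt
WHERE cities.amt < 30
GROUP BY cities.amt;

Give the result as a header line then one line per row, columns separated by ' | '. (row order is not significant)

After JOIN cities (7 rows):
parts.code | parts.amt | cities.price | cities.amt
Y1 | 2 | 1 | 2
Y1 | 2 | 3 | 2
Y1 | 2 | 3 | 2
X2 | 50 | 20 | 50
Z3 | 2 | 1 | 2
Z3 | 2 | 3 | 2
Z3 | 2 | 3 | 2
After WHERE (6 rows):
parts.code | parts.amt | cities.price | cities.amt
Y1 | 2 | 1 | 2
Y1 | 2 | 3 | 2
Y1 | 2 | 3 | 2
Z3 | 2 | 1 | 2
Z3 | 2 | 3 | 2
Z3 | 2 | 3 | 2
After GROUP BY (1 rows):
cities.amt | sum_amt
2 | 12

== RESULT ==
cities.amt | sum_amt
2 | 12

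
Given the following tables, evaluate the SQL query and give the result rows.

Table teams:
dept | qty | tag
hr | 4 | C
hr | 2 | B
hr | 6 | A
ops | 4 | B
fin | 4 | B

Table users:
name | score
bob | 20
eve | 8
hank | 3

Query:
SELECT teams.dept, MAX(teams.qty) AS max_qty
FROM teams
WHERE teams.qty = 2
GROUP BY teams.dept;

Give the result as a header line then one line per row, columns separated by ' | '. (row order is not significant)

After WHERE (1 rows):
teams.dept | teams.qty | teams.tag
hr | 2 | B
After GROUP BY (1 rows):
teams.dept | max_qty
hr | 2

== RESULT ==
teams.dept | max_qty
hr | 2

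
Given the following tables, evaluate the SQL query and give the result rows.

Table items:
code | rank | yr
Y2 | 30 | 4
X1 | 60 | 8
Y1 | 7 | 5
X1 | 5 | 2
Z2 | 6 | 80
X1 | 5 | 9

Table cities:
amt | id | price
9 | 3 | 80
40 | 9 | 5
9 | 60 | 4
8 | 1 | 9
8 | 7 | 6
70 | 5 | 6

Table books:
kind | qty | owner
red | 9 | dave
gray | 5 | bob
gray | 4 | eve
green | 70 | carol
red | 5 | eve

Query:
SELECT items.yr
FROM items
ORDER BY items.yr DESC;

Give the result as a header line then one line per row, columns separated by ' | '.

After SELECT (6 rows):
items.yr
4
8
5
2
80
9
After ORDER BY (6 rows):
items.yr
80
9
8
5
4
2

== RESULT ==
items.yr
80
9
8
5
4
2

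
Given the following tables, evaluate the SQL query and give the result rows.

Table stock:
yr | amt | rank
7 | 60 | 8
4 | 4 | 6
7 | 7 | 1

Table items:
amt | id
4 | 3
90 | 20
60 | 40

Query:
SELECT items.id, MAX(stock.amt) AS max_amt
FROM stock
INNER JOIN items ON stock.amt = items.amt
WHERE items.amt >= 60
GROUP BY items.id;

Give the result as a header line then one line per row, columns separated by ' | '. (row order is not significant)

== RESULT ==
items.id | max_amt
40 | 60

Derivation:
After JOIN items (2 rows):
stock.yr | stock.amt | stock.rank | items.amt | items.id
7 | 60 | 8 | 60 | 40
4 | 4 | 6 | 4 | 3
After WHERE (1 rows):
stock.yr | stock.amt | stock.rank | items.amt | items.id
7 | 60 | 8 | 60 | 40
After GROUP BY (1 rows):
items.id | max_amt
40 | 60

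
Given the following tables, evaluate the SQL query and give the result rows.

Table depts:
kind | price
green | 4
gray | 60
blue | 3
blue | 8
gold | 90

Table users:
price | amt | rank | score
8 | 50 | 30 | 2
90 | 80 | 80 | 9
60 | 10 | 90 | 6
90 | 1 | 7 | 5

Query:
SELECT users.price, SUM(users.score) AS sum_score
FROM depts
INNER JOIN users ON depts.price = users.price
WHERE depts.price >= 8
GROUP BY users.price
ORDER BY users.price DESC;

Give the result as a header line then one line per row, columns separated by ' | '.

After JOIN users (4 rows):
depts.kind | depts.price | users.price | users.amt | users.rank | users.score
gray | 60 | 60 | 10 | 90 | 6
blue | 8 | 8 | 50 | 30 | 2
gold | 90 | 90 | 80 | 80 | 9
gold | 90 | 90 | 1 | 7 | 5
After WHERE (4 rows):
depts.kind | depts.price | users.price | users.amt | users.rank | users.score
gray | 60 | 60 | 10 | 90 | 6
blue | 8 | 8 | 50 | 30 | 2
gold | 90 | 90 | 80 | 80 | 9
gold | 90 | 90 | 1 | 7 | 5
After GROUP BY (3 rows):
users.price | sum_score
60 | 6
8 | 2
90 | 14
After ORDER BY (3 rows):
users.price | sum_score
90 | 14
60 | 6
8 | 2

== RESULT ==
users.price | sum_score
90 | 14
60 | 6
8 | 2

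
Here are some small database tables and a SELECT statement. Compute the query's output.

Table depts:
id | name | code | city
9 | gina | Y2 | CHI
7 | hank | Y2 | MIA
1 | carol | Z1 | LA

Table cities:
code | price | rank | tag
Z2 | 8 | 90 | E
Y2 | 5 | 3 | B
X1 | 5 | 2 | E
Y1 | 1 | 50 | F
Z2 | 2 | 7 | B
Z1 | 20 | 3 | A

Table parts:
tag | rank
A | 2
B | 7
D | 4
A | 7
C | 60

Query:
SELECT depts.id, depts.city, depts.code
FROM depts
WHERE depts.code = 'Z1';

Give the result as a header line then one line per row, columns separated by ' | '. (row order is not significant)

After WHERE (1 rows):
depts.id | depts.name | depts.code | depts.city
1 | carol | Z1 | LA
After SELECT (1 rows):
depts.id | depts.city | depts.code
1 | LA | Z1

== RESULT ==
depts.id | depts.city | depts.code
1 | LA | Z1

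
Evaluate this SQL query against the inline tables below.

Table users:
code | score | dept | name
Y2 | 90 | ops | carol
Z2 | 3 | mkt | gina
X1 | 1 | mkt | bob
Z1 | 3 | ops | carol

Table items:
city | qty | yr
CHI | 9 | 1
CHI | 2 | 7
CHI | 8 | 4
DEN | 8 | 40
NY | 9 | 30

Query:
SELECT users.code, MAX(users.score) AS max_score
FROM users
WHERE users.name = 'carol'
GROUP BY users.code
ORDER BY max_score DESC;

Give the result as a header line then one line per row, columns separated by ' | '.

After WHERE (2 rows):
users.code | users.score | users.dept | users.name
Y2 | 90 | ops | carol
Z1 | 3 | ops | carol
After GROUP BY (2 rows):
users.code | max_score
Y2 | 90
Z1 | 3
After ORDER BY (2 rows):
users.code | max_score
Y2 | 90
Z1 | 3

== RESULT ==
users.code | max_score
Y2 | 90
Z1 | 3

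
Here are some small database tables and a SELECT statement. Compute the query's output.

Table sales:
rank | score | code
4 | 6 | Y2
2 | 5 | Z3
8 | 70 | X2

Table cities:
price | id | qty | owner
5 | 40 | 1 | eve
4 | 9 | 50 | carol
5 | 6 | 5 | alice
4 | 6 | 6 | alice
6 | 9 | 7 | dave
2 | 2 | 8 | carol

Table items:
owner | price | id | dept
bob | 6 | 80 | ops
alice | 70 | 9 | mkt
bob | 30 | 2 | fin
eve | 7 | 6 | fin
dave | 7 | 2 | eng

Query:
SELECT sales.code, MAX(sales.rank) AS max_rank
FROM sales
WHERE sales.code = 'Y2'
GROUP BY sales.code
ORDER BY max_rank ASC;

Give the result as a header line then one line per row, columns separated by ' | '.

After WHERE (1 rows):
sales.rank | sales.score | sales.code
4 | 6 | Y2
After GROUP BY (1 rows):
sales.code | max_rank
Y2 | 4
After ORDER BY (1 rows):
sales.code | max_rank
Y2 | 4

== RESULT ==
sales.code | max_rank
Y2 | 4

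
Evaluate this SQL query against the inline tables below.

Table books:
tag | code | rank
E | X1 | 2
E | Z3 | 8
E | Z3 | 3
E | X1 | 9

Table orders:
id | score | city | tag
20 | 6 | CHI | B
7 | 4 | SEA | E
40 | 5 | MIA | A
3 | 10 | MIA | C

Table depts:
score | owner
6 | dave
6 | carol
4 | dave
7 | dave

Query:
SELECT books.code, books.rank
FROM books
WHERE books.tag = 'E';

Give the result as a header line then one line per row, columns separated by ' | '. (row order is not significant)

After WHERE (4 rows):
books.tag | books.code | books.rank
E | X1 | 2
E | Z3 | 8
E | Z3 | 3
E | X1 | 9
After SELECT (4 rows):
books.code | books.rank
X1 | 2
Z3 | 8
Z3 | 3
X1 | 9

== RESULT ==
books.code | books.rank
X1 | 2
Z3 | 8
Z3 | 3
X1 | 9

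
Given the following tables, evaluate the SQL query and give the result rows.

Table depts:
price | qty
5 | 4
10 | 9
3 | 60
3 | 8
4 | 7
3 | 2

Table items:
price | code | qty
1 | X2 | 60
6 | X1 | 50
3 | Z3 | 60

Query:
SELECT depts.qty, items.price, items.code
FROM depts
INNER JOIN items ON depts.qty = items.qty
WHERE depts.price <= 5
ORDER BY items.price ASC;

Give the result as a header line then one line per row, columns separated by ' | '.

== RESULT ==
depts.qty | items.price | items.code
60 | 1 | X2
60 | 3 | Z3

Derivation:
After JOIN items (2 rows):
depts.price | depts.qty | items.price | items.code | items.qty
3 | 60 | 1 | X2 | 60
3 | 60 | 3 | Z3 | 60
After WHERE (2 rows):
depts.price | depts.qty | items.price | items.code | items.qty
3 | 60 | 1 | X2 | 60
3 | 60 | 3 | Z3 | 60
After SELECT (2 rows):
depts.qty | items.price | items.code
60 | 1 | X2
60 | 3 | Z3
After ORDER BY (2 rows):
depts.qty | items.price | items.code
60 | 1 | X2
60 | 3 | Z3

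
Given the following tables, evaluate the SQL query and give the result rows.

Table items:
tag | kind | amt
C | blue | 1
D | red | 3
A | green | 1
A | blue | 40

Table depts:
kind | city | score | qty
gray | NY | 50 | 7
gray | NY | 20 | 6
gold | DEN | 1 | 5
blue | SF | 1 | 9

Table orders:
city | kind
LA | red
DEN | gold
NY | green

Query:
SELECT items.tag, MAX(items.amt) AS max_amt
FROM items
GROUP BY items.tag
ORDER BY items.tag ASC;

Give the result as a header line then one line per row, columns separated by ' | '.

== RESULT ==
items.tag | max_amt
A | 40
C | 1
D | 3

Derivation:
After GROUP BY (3 rows):
items.tag | max_amt
C | 1
D | 3
A | 40
After ORDER BY (3 rows):
items.tag | max_amt
A | 40
C | 1
D | 3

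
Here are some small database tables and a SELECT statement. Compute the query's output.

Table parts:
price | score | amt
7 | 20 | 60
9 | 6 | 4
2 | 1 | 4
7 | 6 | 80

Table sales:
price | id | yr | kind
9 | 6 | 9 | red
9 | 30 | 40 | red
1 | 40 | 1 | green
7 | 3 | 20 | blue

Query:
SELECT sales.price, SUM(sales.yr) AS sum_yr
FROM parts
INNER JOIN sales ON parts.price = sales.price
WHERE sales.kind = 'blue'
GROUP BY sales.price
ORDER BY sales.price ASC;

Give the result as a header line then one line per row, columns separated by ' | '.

== RESULT ==
sales.price | sum_yr
7 | 40

Derivation:
After JOIN sales (4 rows):
parts.price | parts.score | parts.amt | sales.price | sales.id | sales.yr | sales.kind
7 | 20 | 60 | 7 | 3 | 20 | blue
9 | 6 | 4 | 9 | 6 | 9 | red
9 | 6 | 4 | 9 | 30 | 40 | red
7 | 6 | 80 | 7 | 3 | 20 | blue
After WHERE (2 rows):
parts.price | parts.score | parts.amt | sales.price | sales.id | sales.yr | sales.kind
7 | 20 | 60 | 7 | 3 | 20 | blue
7 | 6 | 80 | 7 | 3 | 20 | blue
After GROUP BY (1 rows):
sales.price | sum_yr
7 | 40
After ORDER BY (1 rows):
sales.price | sum_yr
7 | 40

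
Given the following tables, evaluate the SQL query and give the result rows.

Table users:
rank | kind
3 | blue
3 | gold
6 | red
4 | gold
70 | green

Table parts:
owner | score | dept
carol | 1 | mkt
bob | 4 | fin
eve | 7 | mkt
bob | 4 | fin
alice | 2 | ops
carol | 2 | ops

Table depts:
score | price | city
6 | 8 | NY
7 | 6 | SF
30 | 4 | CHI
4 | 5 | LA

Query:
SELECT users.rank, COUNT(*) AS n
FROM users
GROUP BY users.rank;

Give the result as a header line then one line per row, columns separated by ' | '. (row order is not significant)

After GROUP BY (4 rows):
users.rank | n
3 | 2
6 | 1
4 | 1
70 | 1

== RESULT ==
users.rank | n
3 | 2
6 | 1
4 | 1
70 | 1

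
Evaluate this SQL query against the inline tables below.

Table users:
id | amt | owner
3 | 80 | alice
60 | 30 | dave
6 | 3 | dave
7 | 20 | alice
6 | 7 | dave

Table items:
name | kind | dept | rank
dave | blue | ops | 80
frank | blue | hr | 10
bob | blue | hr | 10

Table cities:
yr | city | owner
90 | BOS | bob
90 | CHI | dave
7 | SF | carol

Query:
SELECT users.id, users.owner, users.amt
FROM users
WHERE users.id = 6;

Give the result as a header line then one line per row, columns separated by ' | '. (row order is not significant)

== RESULT ==
users.id | users.owner | users.amt
6 | dave | 3
6 | dave | 7

Derivation:
After WHERE (2 rows):
users.id | users.amt | users.owner
6 | 3 | dave
6 | 7 | dave
After SELECT (2 rows):
users.id | users.owner | users.amt
6 | dave | 3
6 | dave | 7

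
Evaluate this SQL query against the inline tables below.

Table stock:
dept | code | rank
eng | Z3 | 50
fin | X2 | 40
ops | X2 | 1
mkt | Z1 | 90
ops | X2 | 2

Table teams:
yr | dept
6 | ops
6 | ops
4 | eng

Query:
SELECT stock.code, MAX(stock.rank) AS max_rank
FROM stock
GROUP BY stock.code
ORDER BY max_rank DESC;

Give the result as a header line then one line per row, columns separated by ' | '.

== RESULT ==
stock.code | max_rank
Z1 | 90
Z3 | 50
X2 | 40

Derivation:
After GROUP BY (3 rows):
stock.code | max_rank
Z3 | 50
X2 | 40
Z1 | 90
After ORDER BY (3 rows):
stock.code | max_rank
Z1 | 90
Z3 | 50
X2 | 40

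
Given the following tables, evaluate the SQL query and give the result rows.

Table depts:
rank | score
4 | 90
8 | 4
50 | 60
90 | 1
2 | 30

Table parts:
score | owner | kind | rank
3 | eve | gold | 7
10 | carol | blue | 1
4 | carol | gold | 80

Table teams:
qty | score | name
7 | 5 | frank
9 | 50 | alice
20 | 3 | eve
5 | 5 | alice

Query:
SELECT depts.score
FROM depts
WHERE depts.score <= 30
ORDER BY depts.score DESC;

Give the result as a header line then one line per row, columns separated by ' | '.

== RESULT ==
depts.score
30
4
1

Derivation:
After WHERE (3 rows):
depts.rank | depts.score
8 | 4
90 | 1
2 | 30
After SELECT (3 rows):
depts.score
4
1
30
After ORDER BY (3 rows):
depts.score
30
4
1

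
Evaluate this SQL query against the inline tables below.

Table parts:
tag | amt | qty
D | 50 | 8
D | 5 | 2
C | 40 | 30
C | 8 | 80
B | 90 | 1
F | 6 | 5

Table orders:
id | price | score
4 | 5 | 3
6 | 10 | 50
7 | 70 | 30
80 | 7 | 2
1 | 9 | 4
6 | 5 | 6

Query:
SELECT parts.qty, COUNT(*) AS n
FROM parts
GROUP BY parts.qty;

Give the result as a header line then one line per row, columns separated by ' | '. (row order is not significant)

== RESULT ==
parts.qty | n
8 | 1
2 | 1
30 | 1
80 | 1
1 | 1
5 | 1

Derivation:
After GROUP BY (6 rows):
parts.qty | n
8 | 1
2 | 1
30 | 1
80 | 1
1 | 1
5 | 1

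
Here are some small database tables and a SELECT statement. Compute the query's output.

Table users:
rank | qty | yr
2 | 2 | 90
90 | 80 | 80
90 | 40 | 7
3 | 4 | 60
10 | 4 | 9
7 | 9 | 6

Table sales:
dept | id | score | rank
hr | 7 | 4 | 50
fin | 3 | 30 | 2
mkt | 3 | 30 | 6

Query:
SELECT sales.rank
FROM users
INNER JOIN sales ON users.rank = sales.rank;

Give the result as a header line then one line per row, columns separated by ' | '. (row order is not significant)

After JOIN sales (1 rows):
users.rank | users.qty | users.yr | sales.dept | sales.id | sales.score | sales.rank
2 | 2 | 90 | fin | 3 | 30 | 2
After SELECT (1 rows):
sales.rank
2

== RESULT ==
sales.rank
2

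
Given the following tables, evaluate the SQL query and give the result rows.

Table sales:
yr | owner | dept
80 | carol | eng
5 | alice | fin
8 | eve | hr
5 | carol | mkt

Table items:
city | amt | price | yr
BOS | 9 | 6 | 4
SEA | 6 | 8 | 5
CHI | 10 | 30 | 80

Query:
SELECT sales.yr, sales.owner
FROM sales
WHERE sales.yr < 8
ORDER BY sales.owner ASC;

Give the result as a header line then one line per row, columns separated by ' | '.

After WHERE (2 rows):
sales.yr | sales.owner | sales.dept
5 | alice | fin
5 | carol | mkt
After SELECT (2 rows):
sales.yr | sales.owner
5 | alice
5 | carol
After ORDER BY (2 rows):
sales.yr | sales.owner
5 | alice
5 | carol

== RESULT ==
sales.yr | sales.owner
5 | alice
5 | carol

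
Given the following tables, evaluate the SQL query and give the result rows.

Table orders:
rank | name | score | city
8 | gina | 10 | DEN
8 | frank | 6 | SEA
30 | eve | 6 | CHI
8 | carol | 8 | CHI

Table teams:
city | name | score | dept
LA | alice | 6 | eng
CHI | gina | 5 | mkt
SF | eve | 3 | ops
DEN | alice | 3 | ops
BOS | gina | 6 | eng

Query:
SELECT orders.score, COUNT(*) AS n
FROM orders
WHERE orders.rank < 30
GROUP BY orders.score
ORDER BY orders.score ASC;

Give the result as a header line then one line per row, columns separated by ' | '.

== RESULT ==
orders.score | n
6 | 1
8 | 1
10 | 1

Derivation:
After WHERE (3 rows):
orders.rank | orders.name | orders.score | orders.city
8 | gina | 10 | DEN
8 | frank | 6 | SEA
8 | carol | 8 | CHI
After GROUP BY (3 rows):
orders.score | n
10 | 1
6 | 1
8 | 1
After ORDER BY (3 rows):
orders.score | n
6 | 1
8 | 1
10 | 1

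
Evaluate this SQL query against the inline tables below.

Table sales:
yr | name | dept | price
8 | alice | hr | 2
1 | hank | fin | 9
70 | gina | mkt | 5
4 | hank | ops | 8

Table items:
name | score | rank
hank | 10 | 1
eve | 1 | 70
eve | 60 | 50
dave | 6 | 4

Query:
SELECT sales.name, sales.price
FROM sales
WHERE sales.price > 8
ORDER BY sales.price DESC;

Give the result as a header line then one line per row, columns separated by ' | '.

After WHERE (1 rows):
sales.yr | sales.name | sales.dept | sales.price
1 | hank | fin | 9
After SELECT (1 rows):
sales.name | sales.price
hank | 9
After ORDER BY (1 rows):
sales.name | sales.price
hank | 9

== RESULT ==
sales.name | sales.price
hank | 9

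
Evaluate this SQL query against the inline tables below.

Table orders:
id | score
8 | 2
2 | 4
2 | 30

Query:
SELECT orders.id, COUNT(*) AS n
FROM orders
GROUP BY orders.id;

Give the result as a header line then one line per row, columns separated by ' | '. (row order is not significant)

After GROUP BY (2 rows):
orders.id | n
8 | 1
2 | 2

== RESULT ==
orders.id | n
8 | 1
2 | 2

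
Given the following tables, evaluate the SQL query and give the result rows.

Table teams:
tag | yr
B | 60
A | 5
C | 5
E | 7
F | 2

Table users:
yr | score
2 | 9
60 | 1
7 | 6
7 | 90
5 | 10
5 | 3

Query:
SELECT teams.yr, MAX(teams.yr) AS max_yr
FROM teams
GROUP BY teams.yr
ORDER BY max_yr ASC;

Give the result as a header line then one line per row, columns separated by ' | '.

After GROUP BY (4 rows):
teams.yr | max_yr
60 | 60
5 | 5
7 | 7
2 | 2
After ORDER BY (4 rows):
teams.yr | max_yr
2 | 2
5 | 5
7 | 7
60 | 60

== RESULT ==
teams.yr | max_yr
2 | 2
5 | 5
7 | 7
60 | 60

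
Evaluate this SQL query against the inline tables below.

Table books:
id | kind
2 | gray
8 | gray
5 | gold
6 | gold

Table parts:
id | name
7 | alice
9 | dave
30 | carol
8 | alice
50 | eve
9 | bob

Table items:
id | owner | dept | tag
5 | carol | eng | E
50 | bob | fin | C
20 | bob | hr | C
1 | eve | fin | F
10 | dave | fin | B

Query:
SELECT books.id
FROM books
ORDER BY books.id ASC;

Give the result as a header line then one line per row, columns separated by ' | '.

After SELECT (4 rows):
books.id
2
8
5
6
After ORDER BY (4 rows):
books.id
2
5
6
8

== RESULT ==
books.id
2
5
6
8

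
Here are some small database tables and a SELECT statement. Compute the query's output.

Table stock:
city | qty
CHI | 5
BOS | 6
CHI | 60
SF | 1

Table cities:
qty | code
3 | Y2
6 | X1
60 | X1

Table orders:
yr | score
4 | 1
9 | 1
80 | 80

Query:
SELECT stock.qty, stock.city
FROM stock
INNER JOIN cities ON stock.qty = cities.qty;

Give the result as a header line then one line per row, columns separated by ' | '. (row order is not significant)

After JOIN cities (2 rows):
stock.city | stock.qty | cities.qty | cities.code
BOS | 6 | 6 | X1
CHI | 60 | 60 | X1
After SELECT (2 rows):
stock.qty | stock.city
6 | BOS
60 | CHI

== RESULT ==
stock.qty | stock.city
6 | BOS
60 | CHI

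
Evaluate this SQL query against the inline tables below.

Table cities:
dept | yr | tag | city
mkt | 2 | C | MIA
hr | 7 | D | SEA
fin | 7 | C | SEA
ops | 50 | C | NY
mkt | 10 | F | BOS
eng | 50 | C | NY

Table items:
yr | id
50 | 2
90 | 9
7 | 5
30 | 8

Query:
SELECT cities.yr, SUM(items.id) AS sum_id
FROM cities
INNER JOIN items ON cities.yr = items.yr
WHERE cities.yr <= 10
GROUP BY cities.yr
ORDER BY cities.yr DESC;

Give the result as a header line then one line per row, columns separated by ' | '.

== RESULT ==
cities.yr | sum_id
7 | 10

Derivation:
After JOIN items (4 rows):
cities.dept | cities.yr | cities.tag | cities.city | items.yr | items.id
hr | 7 | D | SEA | 7 | 5
fin | 7 | C | SEA | 7 | 5
ops | 50 | C | NY | 50 | 2
eng | 50 | C | NY | 50 | 2
After WHERE (2 rows):
cities.dept | cities.yr | cities.tag | cities.city | items.yr | items.id
hr | 7 | D | SEA | 7 | 5
fin | 7 | C | SEA | 7 | 5
After GROUP BY (1 rows):
cities.yr | sum_id
7 | 10
After ORDER BY (1 rows):
cities.yr | sum_id
7 | 10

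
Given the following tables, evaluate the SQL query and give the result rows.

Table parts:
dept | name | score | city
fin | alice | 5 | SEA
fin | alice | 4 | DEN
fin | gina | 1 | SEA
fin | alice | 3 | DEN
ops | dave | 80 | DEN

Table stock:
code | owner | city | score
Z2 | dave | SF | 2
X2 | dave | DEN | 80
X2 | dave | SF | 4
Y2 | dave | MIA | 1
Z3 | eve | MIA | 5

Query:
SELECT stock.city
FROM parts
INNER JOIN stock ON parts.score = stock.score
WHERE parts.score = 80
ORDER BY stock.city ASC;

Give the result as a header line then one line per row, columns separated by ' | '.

After JOIN stock (4 rows):
parts.dept | parts.name | parts.score | parts.city | stock.code | stock.owner | stock.city | stock.score
fin | alice | 5 | SEA | Z3 | eve | MIA | 5
fin | alice | 4 | DEN | X2 | dave | SF | 4
fin | gina | 1 | SEA | Y2 | dave | MIA | 1
ops | dave | 80 | DEN | X2 | dave | DEN | 80
After WHERE (1 rows):
parts.dept | parts.name | parts.score | parts.city | stock.code | stock.owner | stock.city | stock.score
ops | dave | 80 | DEN | X2 | dave | DEN | 80
After SELECT (1 rows):
stock.city
DEN
After ORDER BY (1 rows):
stock.city
DEN

== RESULT ==
stock.city
DEN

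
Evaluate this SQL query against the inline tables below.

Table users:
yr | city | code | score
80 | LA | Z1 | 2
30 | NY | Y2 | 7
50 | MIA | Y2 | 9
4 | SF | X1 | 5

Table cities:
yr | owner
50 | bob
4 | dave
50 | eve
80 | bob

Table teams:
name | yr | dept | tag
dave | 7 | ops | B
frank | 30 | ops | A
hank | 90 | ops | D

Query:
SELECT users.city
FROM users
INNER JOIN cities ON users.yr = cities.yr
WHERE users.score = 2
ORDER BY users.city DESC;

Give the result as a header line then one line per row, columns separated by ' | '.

After JOIN cities (4 rows):
users.yr | users.city | users.code | users.score | cities.yr | cities.owner
80 | LA | Z1 | 2 | 80 | bob
50 | MIA | Y2 | 9 | 50 | bob
50 | MIA | Y2 | 9 | 50 | eve
4 | SF | X1 | 5 | 4 | dave
After WHERE (1 rows):
users.yr | users.city | users.code | users.score | cities.yr | cities.owner
80 | LA | Z1 | 2 | 80 | bob
After SELECT (1 rows):
users.city
LA
After ORDER BY (1 rows):
users.city
LA

== RESULT ==
users.city
LA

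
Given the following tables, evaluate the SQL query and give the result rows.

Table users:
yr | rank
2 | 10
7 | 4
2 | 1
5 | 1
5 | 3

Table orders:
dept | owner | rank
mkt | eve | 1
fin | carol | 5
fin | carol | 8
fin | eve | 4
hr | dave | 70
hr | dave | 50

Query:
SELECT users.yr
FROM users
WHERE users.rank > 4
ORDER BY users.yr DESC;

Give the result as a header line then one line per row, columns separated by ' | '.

== RESULT ==
users.yr
2

Derivation:
After WHERE (1 rows):
users.yr | users.rank
2 | 10
After SELECT (1 rows):
users.yr
2
After ORDER BY (1 rows):
users.yr
2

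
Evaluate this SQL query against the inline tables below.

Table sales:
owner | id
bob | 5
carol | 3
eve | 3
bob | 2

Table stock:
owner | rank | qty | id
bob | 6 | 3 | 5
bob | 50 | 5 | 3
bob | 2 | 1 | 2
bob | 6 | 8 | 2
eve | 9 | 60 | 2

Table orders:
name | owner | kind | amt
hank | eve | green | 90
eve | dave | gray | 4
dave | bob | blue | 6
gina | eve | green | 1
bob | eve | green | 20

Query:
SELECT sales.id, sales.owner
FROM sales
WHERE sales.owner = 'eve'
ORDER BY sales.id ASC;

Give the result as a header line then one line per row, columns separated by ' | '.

== RESULT ==
sales.id | sales.owner
3 | eve

Derivation:
After WHERE (1 rows):
sales.owner | sales.id
eve | 3
After SELECT (1 rows):
sales.id | sales.owner
3 | eve
After ORDER BY (1 rows):
sales.id | sales.owner
3 | eve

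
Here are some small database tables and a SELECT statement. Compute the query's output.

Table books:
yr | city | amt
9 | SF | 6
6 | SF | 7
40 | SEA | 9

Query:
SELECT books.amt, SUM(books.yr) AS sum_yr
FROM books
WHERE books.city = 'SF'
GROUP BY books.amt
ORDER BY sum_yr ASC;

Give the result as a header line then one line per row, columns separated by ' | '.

After WHERE (2 rows):
books.yr | books.city | books.amt
9 | SF | 6
6 | SF | 7
After GROUP BY (2 rows):
books.amt | sum_yr
6 | 9
7 | 6
After ORDER BY (2 rows):
books.amt | sum_yr
7 | 6
6 | 9

== RESULT ==
books.amt | sum_yr
7 | 6
6 | 9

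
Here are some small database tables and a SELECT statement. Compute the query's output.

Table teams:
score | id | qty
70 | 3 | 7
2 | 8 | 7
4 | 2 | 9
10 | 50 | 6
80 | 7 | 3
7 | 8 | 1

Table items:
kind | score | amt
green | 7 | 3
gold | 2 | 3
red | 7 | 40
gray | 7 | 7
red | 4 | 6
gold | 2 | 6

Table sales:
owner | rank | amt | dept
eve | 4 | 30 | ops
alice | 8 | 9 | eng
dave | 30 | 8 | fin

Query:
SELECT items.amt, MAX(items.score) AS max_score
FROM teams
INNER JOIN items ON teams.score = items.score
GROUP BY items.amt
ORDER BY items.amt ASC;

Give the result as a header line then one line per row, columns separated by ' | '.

== RESULT ==
items.amt | max_score
3 | 7
6 | 4
7 | 7
40 | 7

Derivation:
After JOIN items (6 rows):
teams.score | teams.id | teams.qty | items.kind | items.score | items.amt
2 | 8 | 7 | gold | 2 | 3
2 | 8 | 7 | gold | 2 | 6
4 | 2 | 9 | red | 4 | 6
7 | 8 | 1 | green | 7 | 3
7 | 8 | 1 | red | 7 | 40
7 | 8 | 1 | gray | 7 | 7
After GROUP BY (4 rows):
items.amt | max_score
3 | 7
6 | 4
40 | 7
7 | 7
After ORDER BY (4 rows):
items.amt | max_score
3 | 7
6 | 4
7 | 7
40 | 7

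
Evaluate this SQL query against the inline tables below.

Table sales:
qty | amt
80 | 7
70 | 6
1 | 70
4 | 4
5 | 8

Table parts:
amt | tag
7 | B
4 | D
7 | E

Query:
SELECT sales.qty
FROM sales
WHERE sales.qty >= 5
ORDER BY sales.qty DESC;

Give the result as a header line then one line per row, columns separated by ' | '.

== RESULT ==
sales.qty
80
70
5

Derivation:
After WHERE (3 rows):
sales.qty | sales.amt
80 | 7
70 | 6
5 | 8
After SELECT (3 rows):
sales.qty
80
70
5
After ORDER BY (3 rows):
sales.qty
80
70
5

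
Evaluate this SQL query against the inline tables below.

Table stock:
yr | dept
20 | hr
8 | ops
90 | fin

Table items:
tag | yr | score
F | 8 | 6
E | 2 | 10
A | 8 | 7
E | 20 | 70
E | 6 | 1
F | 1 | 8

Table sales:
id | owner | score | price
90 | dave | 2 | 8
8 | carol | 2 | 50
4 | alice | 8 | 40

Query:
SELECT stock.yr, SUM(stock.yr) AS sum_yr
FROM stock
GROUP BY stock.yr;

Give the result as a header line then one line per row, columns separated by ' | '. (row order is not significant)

== RESULT ==
stock.yr | sum_yr
20 | 20
8 | 8
90 | 90

Derivation:
After GROUP BY (3 rows):
stock.yr | sum_yr
20 | 20
8 | 8
90 | 90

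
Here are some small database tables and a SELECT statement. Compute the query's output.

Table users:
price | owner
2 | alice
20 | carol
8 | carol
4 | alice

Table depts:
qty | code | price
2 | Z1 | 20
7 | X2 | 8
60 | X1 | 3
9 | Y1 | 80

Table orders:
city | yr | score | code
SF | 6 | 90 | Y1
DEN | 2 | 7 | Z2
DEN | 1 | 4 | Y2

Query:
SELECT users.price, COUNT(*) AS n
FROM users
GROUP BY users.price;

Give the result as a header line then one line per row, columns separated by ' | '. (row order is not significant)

== RESULT ==
users.price | n
2 | 1
20 | 1
8 | 1
4 | 1

Derivation:
After GROUP BY (4 rows):
users.price | n
2 | 1
20 | 1
8 | 1
4 | 1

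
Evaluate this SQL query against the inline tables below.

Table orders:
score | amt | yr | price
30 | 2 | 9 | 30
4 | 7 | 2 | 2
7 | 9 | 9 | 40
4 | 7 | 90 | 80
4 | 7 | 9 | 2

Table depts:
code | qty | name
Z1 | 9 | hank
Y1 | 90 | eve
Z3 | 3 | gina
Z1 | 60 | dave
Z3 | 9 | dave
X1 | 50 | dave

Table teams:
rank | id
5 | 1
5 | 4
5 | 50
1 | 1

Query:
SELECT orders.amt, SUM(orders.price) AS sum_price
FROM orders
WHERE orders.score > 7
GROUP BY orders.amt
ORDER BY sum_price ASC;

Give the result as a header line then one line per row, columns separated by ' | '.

After WHERE (1 rows):
orders.score | orders.amt | orders.yr | orders.price
30 | 2 | 9 | 30
After GROUP BY (1 rows):
orders.amt | sum_price
2 | 30
After ORDER BY (1 rows):
orders.amt | sum_price
2 | 30

== RESULT ==
orders.amt | sum_price
2 | 30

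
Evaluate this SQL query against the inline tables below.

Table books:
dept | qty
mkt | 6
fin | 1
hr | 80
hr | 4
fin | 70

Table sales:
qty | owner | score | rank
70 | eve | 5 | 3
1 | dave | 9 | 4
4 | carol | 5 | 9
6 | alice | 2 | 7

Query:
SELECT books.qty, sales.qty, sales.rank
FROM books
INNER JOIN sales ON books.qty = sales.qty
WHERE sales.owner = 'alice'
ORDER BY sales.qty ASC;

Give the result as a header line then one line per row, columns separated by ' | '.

After JOIN sales (4 rows):
books.dept | books.qty | sales.qty | sales.owner | sales.score | sales.rank
mkt | 6 | 6 | alice | 2 | 7
fin | 1 | 1 | dave | 9 | 4
hr | 4 | 4 | carol | 5 | 9
fin | 70 | 70 | eve | 5 | 3
After WHERE (1 rows):
books.dept | books.qty | sales.qty | sales.owner | sales.score | sales.rank
mkt | 6 | 6 | alice | 2 | 7
After SELECT (1 rows):
books.qty | sales.qty | sales.rank
6 | 6 | 7
After ORDER BY (1 rows):
books.qty | sales.qty | sales.rank
6 | 6 | 7

== RESULT ==
books.qty | sales.qty | sales.rank
6 | 6 | 7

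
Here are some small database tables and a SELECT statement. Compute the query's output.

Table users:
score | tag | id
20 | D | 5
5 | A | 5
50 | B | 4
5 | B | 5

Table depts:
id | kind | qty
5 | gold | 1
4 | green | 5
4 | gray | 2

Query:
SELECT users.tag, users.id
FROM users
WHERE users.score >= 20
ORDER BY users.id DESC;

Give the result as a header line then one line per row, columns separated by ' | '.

After WHERE (2 rows):
users.score | users.tag | users.id
20 | D | 5
50 | B | 4
After SELECT (2 rows):
users.tag | users.id
D | 5
B | 4
After ORDER BY (2 rows):
users.tag | users.id
D | 5
B | 4

== RESULT ==
users.tag | users.id
D | 5
B | 4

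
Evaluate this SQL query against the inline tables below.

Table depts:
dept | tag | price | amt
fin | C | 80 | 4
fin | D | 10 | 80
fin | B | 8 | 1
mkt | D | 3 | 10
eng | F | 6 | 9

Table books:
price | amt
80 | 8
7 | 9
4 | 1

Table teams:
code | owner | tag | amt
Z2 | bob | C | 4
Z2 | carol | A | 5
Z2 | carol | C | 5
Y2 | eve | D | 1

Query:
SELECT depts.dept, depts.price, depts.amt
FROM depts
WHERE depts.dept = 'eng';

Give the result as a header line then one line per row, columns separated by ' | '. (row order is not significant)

== RESULT ==
depts.dept | depts.price | depts.amt
eng | 6 | 9

Derivation:
After WHERE (1 rows):
depts.dept | depts.tag | depts.price | depts.amt
eng | F | 6 | 9
After SELECT (1 rows):
depts.dept | depts.price | depts.amt
eng | 6 | 9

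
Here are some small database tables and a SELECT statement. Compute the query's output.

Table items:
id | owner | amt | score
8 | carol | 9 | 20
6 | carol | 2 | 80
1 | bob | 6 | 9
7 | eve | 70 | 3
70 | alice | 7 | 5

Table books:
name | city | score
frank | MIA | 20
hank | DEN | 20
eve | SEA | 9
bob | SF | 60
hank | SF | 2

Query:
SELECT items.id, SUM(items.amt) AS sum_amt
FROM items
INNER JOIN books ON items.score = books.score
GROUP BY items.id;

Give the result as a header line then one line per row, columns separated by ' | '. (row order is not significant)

After JOIN books (3 rows):
items.id | items.owner | items.amt | items.score | books.name | books.city | books.score
8 | carol | 9 | 20 | frank | MIA | 20
8 | carol | 9 | 20 | hank | DEN | 20
1 | bob | 6 | 9 | eve | SEA | 9
After GROUP BY (2 rows):
items.id | sum_amt
8 | 18
1 | 6

== RESULT ==
items.id | sum_amt
8 | 18
1 | 6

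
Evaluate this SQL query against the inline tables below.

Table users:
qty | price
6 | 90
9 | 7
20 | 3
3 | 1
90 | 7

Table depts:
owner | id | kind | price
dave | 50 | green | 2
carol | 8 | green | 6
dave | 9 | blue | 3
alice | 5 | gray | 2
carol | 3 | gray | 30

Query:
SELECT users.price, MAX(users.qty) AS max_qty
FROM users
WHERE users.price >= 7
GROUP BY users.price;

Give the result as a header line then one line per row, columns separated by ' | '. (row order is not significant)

== RESULT ==
users.price | max_qty
90 | 6
7 | 90

Derivation:
After WHERE (3 rows):
users.qty | users.price
6 | 90
9 | 7
90 | 7
After GROUP BY (2 rows):
users.price | max_qty
90 | 6
7 | 90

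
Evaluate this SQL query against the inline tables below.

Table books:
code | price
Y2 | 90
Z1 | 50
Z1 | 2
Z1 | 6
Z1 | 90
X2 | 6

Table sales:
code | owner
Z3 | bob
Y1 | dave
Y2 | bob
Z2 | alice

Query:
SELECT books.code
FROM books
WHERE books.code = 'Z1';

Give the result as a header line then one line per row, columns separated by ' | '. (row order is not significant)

== RESULT ==
books.code
Z1
Z1
Z1
Z1

Derivation:
After WHERE (4 rows):
books.code | books.price
Z1 | 50
Z1 | 2
Z1 | 6
Z1 | 90
After SELECT (4 rows):
books.code
Z1
Z1
Z1
Z1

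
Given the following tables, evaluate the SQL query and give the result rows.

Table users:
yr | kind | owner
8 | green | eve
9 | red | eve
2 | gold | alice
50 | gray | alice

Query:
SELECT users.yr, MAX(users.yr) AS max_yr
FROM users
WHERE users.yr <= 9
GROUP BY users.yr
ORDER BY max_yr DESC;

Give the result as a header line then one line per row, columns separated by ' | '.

== RESULT ==
users.yr | max_yr
9 | 9
8 | 8
2 | 2

Derivation:
After WHERE (3 rows):
users.yr | users.kind | users.owner
8 | green | eve
9 | red | eve
2 | gold | alice
After GROUP BY (3 rows):
users.yr | max_yr
8 | 8
9 | 9
2 | 2
After ORDER BY (3 rows):
users.yr | max_yr
9 | 9
8 | 8
2 | 2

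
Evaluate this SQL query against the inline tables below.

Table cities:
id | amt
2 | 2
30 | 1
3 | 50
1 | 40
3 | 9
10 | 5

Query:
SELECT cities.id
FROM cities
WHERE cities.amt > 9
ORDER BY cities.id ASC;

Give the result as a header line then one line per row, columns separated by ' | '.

== RESULT ==
cities.id
1
3

Derivation:
After WHERE (2 rows):
cities.id | cities.amt
3 | 50
1 | 40
After SELECT (2 rows):
cities.id
3
1
After ORDER BY (2 rows):
cities.id
1
3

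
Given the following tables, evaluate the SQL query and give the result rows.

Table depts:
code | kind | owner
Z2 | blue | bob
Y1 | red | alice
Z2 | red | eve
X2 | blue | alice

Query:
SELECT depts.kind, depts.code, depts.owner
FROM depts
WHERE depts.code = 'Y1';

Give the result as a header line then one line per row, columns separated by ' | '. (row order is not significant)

== RESULT ==
depts.kind | depts.code | depts.owner
red | Y1 | alice

Derivation:
After WHERE (1 rows):
depts.code | depts.kind | depts.owner
Y1 | red | alice
After SELECT (1 rows):
depts.kind | depts.code | depts.owner
red | Y1 | alice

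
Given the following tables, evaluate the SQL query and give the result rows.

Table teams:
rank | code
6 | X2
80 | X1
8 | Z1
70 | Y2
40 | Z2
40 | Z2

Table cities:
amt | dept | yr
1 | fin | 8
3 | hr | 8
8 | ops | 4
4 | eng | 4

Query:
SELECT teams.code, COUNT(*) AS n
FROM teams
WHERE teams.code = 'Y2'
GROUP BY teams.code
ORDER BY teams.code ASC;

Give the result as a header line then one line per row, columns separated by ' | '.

After WHERE (1 rows):
teams.rank | teams.code
70 | Y2
After GROUP BY (1 rows):
teams.code | n
Y2 | 1
After ORDER BY (1 rows):
teams.code | n
Y2 | 1

== RESULT ==
teams.code | n
Y2 | 1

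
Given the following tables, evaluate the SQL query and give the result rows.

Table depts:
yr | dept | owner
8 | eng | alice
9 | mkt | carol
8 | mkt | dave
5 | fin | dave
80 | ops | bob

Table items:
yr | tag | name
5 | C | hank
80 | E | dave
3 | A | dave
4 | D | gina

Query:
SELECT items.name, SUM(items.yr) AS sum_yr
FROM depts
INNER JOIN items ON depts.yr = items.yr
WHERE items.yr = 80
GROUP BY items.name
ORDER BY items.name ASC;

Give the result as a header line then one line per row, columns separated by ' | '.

== RESULT ==
items.name | sum_yr
dave | 80

Derivation:
After JOIN items (2 rows):
depts.yr | depts.dept | depts.owner | items.yr | items.tag | items.name
5 | fin | dave | 5 | C | hank
80 | ops | bob | 80 | E | dave
After WHERE (1 rows):
depts.yr | depts.dept | depts.owner | items.yr | items.tag | items.name
80 | ops | bob | 80 | E | dave
After GROUP BY (1 rows):
items.name | sum_yr
dave | 80
After ORDER BY (1 rows):
items.name | sum_yr
dave | 80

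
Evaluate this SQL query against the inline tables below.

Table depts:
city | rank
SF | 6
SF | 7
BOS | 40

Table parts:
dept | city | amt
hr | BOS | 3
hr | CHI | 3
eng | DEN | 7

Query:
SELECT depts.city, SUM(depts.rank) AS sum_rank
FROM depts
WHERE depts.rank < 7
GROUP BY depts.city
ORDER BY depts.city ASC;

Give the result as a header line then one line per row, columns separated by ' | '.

After WHERE (1 rows):
depts.city | depts.rank
SF | 6
After GROUP BY (1 rows):
depts.city | sum_rank
SF | 6
After ORDER BY (1 rows):
depts.city | sum_rank
SF | 6

== RESULT ==
depts.city | sum_rank
SF | 6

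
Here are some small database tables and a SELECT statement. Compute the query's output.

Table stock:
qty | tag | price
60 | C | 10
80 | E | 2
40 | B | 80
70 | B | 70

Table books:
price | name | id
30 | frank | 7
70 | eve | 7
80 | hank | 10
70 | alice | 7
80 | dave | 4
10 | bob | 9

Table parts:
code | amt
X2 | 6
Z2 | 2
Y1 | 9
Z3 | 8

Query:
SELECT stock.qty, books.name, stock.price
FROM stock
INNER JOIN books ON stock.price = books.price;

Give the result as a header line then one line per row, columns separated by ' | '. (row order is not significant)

After JOIN books (5 rows):
stock.qty | stock.tag | stock.price | books.price | books.name | books.id
60 | C | 10 | 10 | bob | 9
40 | B | 80 | 80 | hank | 10
40 | B | 80 | 80 | dave | 4
70 | B | 70 | 70 | eve | 7
70 | B | 70 | 70 | alice | 7
After SELECT (5 rows):
stock.qty | books.name | stock.price
60 | bob | 10
40 | hank | 80
40 | dave | 80
70 | eve | 70
70 | alice | 70

== RESULT ==
stock.qty | books.name | stock.price
60 | bob | 10
40 | hank | 80
40 | dave | 80
70 | eve | 70
70 | alice | 70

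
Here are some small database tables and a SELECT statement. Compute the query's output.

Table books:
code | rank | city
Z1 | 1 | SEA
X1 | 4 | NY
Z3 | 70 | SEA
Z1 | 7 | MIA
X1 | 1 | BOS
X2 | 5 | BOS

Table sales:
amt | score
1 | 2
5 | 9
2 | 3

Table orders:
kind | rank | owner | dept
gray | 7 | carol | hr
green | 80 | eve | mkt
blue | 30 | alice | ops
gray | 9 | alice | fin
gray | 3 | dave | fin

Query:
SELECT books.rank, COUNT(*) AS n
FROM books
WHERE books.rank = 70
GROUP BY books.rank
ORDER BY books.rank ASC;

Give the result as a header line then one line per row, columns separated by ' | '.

== RESULT ==
books.rank | n
70 | 1

Derivation:
After WHERE (1 rows):
books.code | books.rank | books.city
Z3 | 70 | SEA
After GROUP BY (1 rows):
books.rank | n
70 | 1
After ORDER BY (1 rows):
books.rank | n
70 | 1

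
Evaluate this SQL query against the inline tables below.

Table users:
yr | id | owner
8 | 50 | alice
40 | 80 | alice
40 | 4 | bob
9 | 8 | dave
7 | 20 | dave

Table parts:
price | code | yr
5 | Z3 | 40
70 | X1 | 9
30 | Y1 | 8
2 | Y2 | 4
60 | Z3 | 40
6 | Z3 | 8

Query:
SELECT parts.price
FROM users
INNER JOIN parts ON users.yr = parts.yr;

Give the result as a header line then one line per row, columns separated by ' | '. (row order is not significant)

== RESULT ==
parts.price
30
6
5
60
5
60
70

Derivation:
After JOIN parts (7 rows):
users.yr | users.id | users.owner | parts.price | parts.code | parts.yr
8 | 50 | alice | 30 | Y1 | 8
8 | 50 | alice | 6 | Z3 | 8
40 | 80 | alice | 5 | Z3 | 40
40 | 80 | alice | 60 | Z3 | 40
40 | 4 | bob | 5 | Z3 | 40
40 | 4 | bob | 60 | Z3 | 40
9 | 8 | dave | 70 | X1 | 9
After SELECT (7 rows):
parts.price
30
6
5
60
5
60
70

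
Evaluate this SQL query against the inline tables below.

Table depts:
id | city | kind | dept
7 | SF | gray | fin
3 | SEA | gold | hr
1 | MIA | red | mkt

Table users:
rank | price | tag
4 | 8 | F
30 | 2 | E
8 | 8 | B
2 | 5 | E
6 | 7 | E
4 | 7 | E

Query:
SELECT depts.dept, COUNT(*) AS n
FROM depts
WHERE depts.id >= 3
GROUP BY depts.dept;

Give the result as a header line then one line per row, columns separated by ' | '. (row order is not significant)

After WHERE (2 rows):
depts.id | depts.city | depts.kind | depts.dept
7 | SF | gray | fin
3 | SEA | gold | hr
After GROUP BY (2 rows):
depts.dept | n
fin | 1
hr | 1

== RESULT ==
depts.dept | n
fin | 1
hr | 1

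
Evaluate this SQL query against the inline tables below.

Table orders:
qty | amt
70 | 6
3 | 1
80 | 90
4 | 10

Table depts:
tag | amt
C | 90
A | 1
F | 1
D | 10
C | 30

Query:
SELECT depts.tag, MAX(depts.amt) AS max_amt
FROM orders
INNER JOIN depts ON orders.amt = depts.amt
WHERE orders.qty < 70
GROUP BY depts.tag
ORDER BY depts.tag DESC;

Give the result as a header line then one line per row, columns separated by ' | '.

== RESULT ==
depts.tag | max_amt
F | 1
D | 10
A | 1

Derivation:
After JOIN depts (4 rows):
orders.qty | orders.amt | depts.tag | depts.amt
3 | 1 | A | 1
3 | 1 | F | 1
80 | 90 | C | 90
4 | 10 | D | 10
After WHERE (3 rows):
orders.qty | orders.amt | depts.tag | depts.amt
3 | 1 | A | 1
3 | 1 | F | 1
4 | 10 | D | 10
After GROUP BY (3 rows):
depts.tag | max_amt
A | 1
F | 1
D | 10
After ORDER BY (3 rows):
depts.tag | max_amt
F | 1
D | 10
A | 1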